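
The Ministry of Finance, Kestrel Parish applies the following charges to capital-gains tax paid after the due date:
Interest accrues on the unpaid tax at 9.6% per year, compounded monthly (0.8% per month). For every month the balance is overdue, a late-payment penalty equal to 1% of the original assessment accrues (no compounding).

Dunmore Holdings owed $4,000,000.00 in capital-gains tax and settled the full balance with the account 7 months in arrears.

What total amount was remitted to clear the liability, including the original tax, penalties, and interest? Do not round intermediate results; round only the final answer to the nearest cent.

$4,509,448.26

Late-payment penalty = 1% × $4,000,000.00 × 7 mo = $280,000.00
Interest: $4,000,000.00 × ((1 + 0.008)^7 − 1) = $4,000,000.00 × 0.0573621… = $229,448.2562…
Total = $4,000,000.00 + $280,000.0000 + $229,448.2562… = $4,509,448.26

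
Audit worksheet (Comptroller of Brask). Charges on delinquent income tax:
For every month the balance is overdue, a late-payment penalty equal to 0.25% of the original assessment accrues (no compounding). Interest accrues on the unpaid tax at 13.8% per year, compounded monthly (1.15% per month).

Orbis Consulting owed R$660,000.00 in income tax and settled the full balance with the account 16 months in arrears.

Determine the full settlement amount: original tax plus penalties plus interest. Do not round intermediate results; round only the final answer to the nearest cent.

R$818,897.92

Late-payment penalty: 16 × 0.25% × R$660,000.00 = R$26,400.00
Interest: R$660,000.00 × ((1 + 0.0115)^16 − 1) = R$660,000.00 × 0.2007544… = R$132,497.9167…
Total = R$660,000.00 + R$26,400.0000 + R$132,497.9167… = R$818,897.92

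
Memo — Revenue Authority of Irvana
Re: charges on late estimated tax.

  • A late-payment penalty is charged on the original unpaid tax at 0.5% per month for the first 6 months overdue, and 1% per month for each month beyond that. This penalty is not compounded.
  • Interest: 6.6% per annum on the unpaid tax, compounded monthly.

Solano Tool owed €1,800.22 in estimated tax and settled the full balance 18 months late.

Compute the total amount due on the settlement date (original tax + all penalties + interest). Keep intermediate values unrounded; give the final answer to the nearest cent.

Penalty, months 1–6: 6 × 0.5% × €1,800.22 = €54.01…
Penalty, months 7–18: 12 × 1% × €1,800.22 = €216.03…
Interest (6.6%/yr ÷ 12 = 0.55%/month): €1,800.22 × ((1 + 0.0055)^18 − 1) = €186.8032…
Total = €1,800.22 + €270.0330 + €186.8032… = €2,257.06

€2,257.06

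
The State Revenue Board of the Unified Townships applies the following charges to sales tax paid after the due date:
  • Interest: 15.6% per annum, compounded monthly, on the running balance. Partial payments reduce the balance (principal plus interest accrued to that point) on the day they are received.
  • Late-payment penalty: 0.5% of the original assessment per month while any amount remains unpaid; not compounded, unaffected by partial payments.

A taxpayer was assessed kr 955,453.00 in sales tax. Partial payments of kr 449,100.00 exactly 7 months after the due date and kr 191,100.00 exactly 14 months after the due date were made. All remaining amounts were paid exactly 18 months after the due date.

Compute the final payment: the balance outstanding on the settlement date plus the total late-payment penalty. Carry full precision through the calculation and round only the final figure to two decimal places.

Monthly rate = 15.6% ÷ 12 = 1.3%
Balance at month 7: kr 955,453.0000 × (1 + 0.013)^7 = kr 1,045,864.5578…
After kr 449,100.00 payment: kr 1,045,864.5578… − kr 449,100.00 = kr 596,764.5578…
Balance at month 14: kr 596,764.5578… × (1 + 0.013)^7 = kr 653,234.5395…
After kr 191,100.00 payment: kr 653,234.5395… − kr 191,100.00 = kr 462,134.5395…
Balance at month 18: kr 462,134.5395… × (1 + 0.013)^4 = kr 486,638.2144…
Penalty: 18 × 0.5% × kr 955,453.00 = kr 85,990.77
Final settlement = outstanding balance + penalty = kr 486,638.2144… + kr 85,990.77 = kr 572,628.98

kr 572,628.98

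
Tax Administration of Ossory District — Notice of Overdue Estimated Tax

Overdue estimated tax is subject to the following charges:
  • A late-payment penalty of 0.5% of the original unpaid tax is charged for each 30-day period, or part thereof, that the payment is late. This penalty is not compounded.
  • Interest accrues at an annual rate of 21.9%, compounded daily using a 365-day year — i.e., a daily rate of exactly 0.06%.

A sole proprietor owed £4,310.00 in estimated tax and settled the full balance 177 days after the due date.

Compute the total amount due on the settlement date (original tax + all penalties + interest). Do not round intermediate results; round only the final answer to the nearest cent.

Penalty periods: ⌈177/30⌉ = 6; penalty = 6 × 0.5% × £4,310.00 = £129.30
Interest: £4,310.00 × ((1 + 0.0006)^177 − 1) = £4,310.00 × 0.11200885… = £482.7581…
Total = £4,310.00 + £129.3000 + £482.7581… = £4,922.06

£4,922.06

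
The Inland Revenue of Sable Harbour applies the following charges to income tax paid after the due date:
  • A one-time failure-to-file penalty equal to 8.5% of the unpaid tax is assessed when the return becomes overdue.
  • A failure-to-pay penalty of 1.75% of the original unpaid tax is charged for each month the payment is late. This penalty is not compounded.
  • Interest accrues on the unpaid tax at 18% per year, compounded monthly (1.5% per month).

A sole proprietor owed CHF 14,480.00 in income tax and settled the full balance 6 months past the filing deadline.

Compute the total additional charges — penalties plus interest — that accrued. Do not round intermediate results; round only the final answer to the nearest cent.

CHF 4,104.26

Failure-to-file penalty: 8.5% × CHF 14,480.00 = CHF 1,230.80
Failure-to-pay penalty = 1.75% × CHF 14,480.00 × 6 mo = CHF 1,520.40
Interest: CHF 14,480.00 × ((1 + 0.015)^6 − 1) = CHF 14,480.00 × 0.0934433… = CHF 1,353.0585…
Penalties + interest = CHF 2,751.2000 + CHF 1,353.0585… = CHF 4,104.26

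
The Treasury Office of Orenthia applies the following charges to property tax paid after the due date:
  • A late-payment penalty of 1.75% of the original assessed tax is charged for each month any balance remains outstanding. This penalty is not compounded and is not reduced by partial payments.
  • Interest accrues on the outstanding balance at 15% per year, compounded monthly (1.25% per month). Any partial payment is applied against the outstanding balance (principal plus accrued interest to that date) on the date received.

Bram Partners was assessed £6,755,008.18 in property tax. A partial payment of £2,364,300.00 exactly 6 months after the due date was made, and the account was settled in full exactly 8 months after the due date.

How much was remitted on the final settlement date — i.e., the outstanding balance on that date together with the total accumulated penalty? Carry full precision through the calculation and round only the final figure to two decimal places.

Balance at month 6: £6,755,008.1800 × (1 + 0.0125)^6 = £7,277,732.1976…
After £2,364,300.00 payment: £7,277,732.1976… − £2,364,300.00 = £4,913,432.1976…
Balance at month 8: £4,913,432.1976… × (1 + 0.0125)^2 = £5,037,035.7263…
Penalty: 8 × 1.75% × £6,755,008.18 = £945,701.15…
Final settlement = outstanding balance + penalty = £5,037,035.7263… + £945,701.15… = £5,982,736.87

£5,982,736.87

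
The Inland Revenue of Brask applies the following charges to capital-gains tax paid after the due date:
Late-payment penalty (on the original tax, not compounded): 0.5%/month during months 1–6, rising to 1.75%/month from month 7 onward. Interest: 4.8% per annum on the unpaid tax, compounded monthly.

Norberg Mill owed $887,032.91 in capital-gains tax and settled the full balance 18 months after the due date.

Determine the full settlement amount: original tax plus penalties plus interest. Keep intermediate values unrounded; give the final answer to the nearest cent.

$1,166,005.66

Penalty, months 1–6: 6 × 0.5% × $887,032.91 = $26,610.99…
Penalty, months 7–18: 12 × 1.75% × $887,032.91 = $186,276.91…
Interest (4.8%/yr ÷ 12 = 0.4%/month): $887,032.91 × ((1 + 0.004)^18 − 1) = $66,084.8532…
Total = $887,032.91 + $212,887.8984 + $66,084.8532… = $1,166,005.66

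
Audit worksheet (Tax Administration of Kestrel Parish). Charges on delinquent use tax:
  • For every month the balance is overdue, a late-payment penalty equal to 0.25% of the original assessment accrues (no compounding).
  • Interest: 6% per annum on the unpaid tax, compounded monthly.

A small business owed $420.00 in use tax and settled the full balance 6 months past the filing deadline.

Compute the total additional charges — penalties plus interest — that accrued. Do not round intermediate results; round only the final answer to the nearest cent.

$19.06

Late-payment penalty = 0.25% × $420.00 × 6 mo = $6.30
Interest (6%/yr ÷ 12 = 0.5%/month): $420.00 × ((1 + 0.005)^6 − 1) = $12.7586…
Penalties + interest = $6.3000 + $12.7586… = $19.06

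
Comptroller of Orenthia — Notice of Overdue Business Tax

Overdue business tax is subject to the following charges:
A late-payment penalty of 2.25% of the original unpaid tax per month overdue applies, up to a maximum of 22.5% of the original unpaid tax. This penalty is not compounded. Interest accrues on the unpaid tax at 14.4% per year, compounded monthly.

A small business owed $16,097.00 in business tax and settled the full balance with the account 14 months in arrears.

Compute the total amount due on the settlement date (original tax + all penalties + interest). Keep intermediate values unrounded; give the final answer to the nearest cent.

$22,644.52

Penalty (uncapped): 14 × 2.25% × $16,097.00 = $5,070.56…; cap = 22.5% × $16,097.00 = $3,621.83… → penalty = $3,621.83…
Interest (14.4%/yr ÷ 12 = 1.2%/month): $16,097.00 × ((1 + 0.012)^14 − 1) = $2,925.6983…
Total = $16,097.00 + $3,621.8250 + $2,925.6983… = $22,644.52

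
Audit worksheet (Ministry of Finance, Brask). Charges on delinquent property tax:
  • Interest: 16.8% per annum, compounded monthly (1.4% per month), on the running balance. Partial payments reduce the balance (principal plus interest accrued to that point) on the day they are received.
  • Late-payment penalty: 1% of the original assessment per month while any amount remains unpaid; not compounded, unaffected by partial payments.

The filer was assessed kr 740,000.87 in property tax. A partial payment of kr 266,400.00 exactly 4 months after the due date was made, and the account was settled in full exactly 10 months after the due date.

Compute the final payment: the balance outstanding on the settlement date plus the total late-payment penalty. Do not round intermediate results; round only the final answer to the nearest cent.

Balance at month 4: kr 740,000.8700 × (1 + 0.014)^4 = kr 782,319.3104…
After kr 266,400.00 payment: kr 782,319.3104… − kr 266,400.00 = kr 515,919.3104…
Balance at month 10: kr 515,919.3104… × (1 + 0.014)^6 = kr 560,801.9479…
Penalty: 10 × 1% × kr 740,000.87 = kr 74,000.09…
Final settlement = outstanding balance + penalty = kr 560,801.9479… + kr 74,000.09… = kr 634,802.03

kr 634,802.03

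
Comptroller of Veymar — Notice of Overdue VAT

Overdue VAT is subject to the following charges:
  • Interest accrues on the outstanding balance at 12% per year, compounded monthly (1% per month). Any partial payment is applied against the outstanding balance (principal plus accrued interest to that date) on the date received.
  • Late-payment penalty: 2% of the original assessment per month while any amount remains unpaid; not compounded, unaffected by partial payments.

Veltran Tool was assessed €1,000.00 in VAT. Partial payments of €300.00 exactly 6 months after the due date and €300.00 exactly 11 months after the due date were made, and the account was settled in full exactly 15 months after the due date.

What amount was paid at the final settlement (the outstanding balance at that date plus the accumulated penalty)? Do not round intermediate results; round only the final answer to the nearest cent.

€820.68

Balance at month 6: €1,000.0000 × (1 + 0.01)^6 = €1,061.5202…
After €300.00 payment: €1,061.5202… − €300.00 = €761.5202…
Balance at month 11: €761.5202… × (1 + 0.01)^5 = €800.3653…
After €300.00 payment: €800.3653… − €300.00 = €500.3653…
Balance at month 15: €500.3653… × (1 + 0.01)^4 = €520.6822…
Penalty: 15 × 2% × €1,000.00 = €300.00
Final settlement = outstanding balance + penalty = €520.6822… + €300.00 = €820.68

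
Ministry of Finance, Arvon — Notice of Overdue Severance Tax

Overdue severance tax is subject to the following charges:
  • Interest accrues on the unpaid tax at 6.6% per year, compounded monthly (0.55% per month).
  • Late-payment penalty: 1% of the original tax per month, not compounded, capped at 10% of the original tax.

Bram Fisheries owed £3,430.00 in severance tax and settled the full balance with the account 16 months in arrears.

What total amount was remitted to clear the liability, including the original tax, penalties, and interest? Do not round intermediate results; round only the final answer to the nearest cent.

Penalty (uncapped): 16 × 1% × £3,430.00 = £548.80; cap = 10% × £3,430.00 = £343.00 → penalty = £343.00
Interest: £3,430.00 × ((1 + 0.0055)^16 − 1) = £3,430.00 × 0.0917249… = £314.6163…
Total = £3,430.00 + £343.0000 + £314.6163… = £4,087.62

£4,087.62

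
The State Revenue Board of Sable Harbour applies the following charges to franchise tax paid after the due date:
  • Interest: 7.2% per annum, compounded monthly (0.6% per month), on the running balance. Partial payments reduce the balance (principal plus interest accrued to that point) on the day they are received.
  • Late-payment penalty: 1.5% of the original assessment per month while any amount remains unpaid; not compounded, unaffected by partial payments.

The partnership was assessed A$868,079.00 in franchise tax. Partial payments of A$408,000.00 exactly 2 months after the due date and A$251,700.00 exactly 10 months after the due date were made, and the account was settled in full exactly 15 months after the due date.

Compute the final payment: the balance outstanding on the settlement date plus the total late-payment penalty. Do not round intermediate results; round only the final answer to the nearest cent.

Balance at month 2: A$868,079.0000 × (1 + 0.006)^2 = A$878,527.1988…
After A$408,000.00 payment: A$878,527.1988… − A$408,000.00 = A$470,527.1988…
Balance at month 10: A$470,527.1988… × (1 + 0.006)^8 = A$493,592.5302…
After A$251,700.00 payment: A$493,592.5302… − A$251,700.00 = A$241,892.5302…
Balance at month 15: A$241,892.5302… × (1 + 0.006)^5 = A$249,236.9115…
Penalty: 15 × 1.5% × A$868,079.00 = A$195,317.78…
Final settlement = outstanding balance + penalty = A$249,236.9115… + A$195,317.78… = A$444,554.69

A$444,554.69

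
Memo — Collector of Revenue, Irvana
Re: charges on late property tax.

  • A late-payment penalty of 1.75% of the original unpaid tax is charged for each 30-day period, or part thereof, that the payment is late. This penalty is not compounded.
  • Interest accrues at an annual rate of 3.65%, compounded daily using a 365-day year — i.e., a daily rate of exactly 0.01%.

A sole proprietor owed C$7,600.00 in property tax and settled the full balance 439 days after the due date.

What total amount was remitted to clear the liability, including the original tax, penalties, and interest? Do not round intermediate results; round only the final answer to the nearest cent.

C$9,936.05

Penalty periods: ⌈439/30⌉ = 15; penalty = 15 × 1.75% × C$7,600.00 = C$1,995.00
Interest: C$7,600.00 × ((1 + 0.0001)^439 − 1) = C$7,600.00 × 0.04487557… = C$341.0543…
Total = C$7,600.00 + C$1,995.0000 + C$341.0543… = C$9,936.05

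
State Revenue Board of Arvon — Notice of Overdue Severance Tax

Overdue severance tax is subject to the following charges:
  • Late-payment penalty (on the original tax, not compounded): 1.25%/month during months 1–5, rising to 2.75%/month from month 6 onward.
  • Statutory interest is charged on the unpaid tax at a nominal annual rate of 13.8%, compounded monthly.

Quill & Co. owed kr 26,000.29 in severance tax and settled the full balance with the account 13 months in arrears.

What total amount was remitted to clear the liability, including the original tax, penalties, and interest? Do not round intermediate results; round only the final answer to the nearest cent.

Penalty, months 1–5: 5 × 1.25% × kr 26,000.29 = kr 1,625.02…
Penalty, months 6–13: 8 × 2.75% × kr 26,000.29 = kr 5,720.06…
Interest (13.8%/yr ÷ 12 = 1.15%/month): kr 26,000.29 × ((1 + 0.0115)^13 − 1) = kr 4,166.8907…
Total = kr 26,000.29 + kr 7,345.0819… + kr 4,166.8907… = kr 37,512.26

kr 37,512.26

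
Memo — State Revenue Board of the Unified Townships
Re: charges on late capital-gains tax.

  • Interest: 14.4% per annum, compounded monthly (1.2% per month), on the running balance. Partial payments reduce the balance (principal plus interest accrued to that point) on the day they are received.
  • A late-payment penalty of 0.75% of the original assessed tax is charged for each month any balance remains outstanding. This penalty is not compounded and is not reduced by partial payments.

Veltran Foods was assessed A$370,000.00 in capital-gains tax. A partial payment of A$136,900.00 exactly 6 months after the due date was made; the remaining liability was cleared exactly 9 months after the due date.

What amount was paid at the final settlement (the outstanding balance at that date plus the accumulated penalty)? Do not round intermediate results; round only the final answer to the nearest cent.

A$295,019.99

Balance at month 6: A$370,000.0000 × (1 + 0.012)^6 = A$397,452.1028…
After A$136,900.00 payment: A$397,452.1028… − A$136,900.00 = A$260,552.1028…
Balance at month 9: A$260,552.1028… × (1 + 0.012)^3 = A$270,044.9873…
Penalty: 9 × 0.75% × A$370,000.00 = A$24,975.00
Final settlement = outstanding balance + penalty = A$270,044.9873… + A$24,975.00 = A$295,019.99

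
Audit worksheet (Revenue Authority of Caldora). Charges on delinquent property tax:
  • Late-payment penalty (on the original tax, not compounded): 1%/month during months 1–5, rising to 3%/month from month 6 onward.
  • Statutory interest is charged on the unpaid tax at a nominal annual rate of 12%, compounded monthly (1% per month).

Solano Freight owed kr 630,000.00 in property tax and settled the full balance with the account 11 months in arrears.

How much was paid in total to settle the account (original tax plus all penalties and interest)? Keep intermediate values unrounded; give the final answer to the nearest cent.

Penalty, months 1–5: 5 × 1% × kr 630,000.00 = kr 31,500.00
Penalty, months 6–11: 6 × 3% × kr 630,000.00 = kr 113,400.00
Interest: kr 630,000.00 × ((1 + 0.01)^11 − 1) = kr 630,000.00 × 0.1156683… = kr 72,871.0584…
Total = kr 630,000.00 + kr 144,900.0000 + kr 72,871.0584… = kr 847,771.06

kr 847,771.06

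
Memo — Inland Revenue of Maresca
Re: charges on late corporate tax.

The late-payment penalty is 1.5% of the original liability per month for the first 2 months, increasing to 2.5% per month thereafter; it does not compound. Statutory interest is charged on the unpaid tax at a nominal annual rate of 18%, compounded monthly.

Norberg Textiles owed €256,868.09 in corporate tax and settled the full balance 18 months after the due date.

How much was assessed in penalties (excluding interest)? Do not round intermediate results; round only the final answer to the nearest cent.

€110,453.28

Penalty, months 1–2: 2 × 1.5% × €256,868.09 = €7,706.04…
Penalty, months 3–18: 16 × 2.5% × €256,868.09 = €102,747.24…
Total penalty = €7,706.04… + €102,747.24… = €110,453.28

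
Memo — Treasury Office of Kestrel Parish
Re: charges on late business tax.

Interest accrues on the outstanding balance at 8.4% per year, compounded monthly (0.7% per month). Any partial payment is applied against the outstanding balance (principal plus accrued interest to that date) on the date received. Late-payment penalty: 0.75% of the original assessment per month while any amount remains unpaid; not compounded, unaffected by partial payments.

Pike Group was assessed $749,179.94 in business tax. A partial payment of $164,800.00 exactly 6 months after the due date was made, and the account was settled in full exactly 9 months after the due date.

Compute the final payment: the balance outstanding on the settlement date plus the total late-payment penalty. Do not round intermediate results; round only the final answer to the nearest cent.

$680,006.21

Balance at month 6: $749,179.9400 × (1 + 0.007)^6 = $781,201.3112…
After $164,800.00 payment: $781,201.3112… − $164,800.00 = $616,401.3112…
Balance at month 9: $616,401.3112… × (1 + 0.007)^3 = $629,436.5611…
Penalty: 9 × 0.75% × $749,179.94 = $50,569.65…
Final settlement = outstanding balance + penalty = $629,436.5611… + $50,569.65… = $680,006.21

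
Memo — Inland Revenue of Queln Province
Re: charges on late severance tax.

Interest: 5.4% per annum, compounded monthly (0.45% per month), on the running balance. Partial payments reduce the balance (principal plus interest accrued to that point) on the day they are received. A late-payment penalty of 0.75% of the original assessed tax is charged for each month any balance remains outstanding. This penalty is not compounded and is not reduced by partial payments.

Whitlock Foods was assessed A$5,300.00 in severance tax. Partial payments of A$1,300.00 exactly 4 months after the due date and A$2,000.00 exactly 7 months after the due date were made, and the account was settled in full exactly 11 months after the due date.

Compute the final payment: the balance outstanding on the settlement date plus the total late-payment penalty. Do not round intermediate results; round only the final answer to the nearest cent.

Balance at month 4: A$5,300.0000 × (1 + 0.0045)^4 = A$5,396.0459…
After A$1,300.00 payment: A$5,396.0459… − A$1,300.00 = A$4,096.0459…
Balance at month 7: A$4,096.0459… × (1 + 0.0045)^3 = A$4,151.5917…
After A$2,000.00 payment: A$4,151.5917… − A$2,000.00 = A$2,151.5917…
Balance at month 11: A$2,151.5917… × (1 + 0.0045)^4 = A$2,190.5826…
Penalty: 11 × 0.75% × A$5,300.00 = A$437.25
Final settlement = outstanding balance + penalty = A$2,190.5826… + A$437.25 = A$2,627.83

A$2,627.83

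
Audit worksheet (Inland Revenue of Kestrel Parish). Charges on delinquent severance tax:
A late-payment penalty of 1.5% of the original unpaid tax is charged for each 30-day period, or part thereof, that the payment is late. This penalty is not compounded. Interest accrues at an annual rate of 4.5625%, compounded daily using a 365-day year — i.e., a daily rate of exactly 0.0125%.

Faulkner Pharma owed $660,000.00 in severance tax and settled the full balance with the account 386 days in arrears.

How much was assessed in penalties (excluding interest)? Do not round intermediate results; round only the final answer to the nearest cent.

$128,700.00

Penalty periods: ⌈386/30⌉ = 13; penalty = 13 × 1.5% × $660,000.00 = $128,700.00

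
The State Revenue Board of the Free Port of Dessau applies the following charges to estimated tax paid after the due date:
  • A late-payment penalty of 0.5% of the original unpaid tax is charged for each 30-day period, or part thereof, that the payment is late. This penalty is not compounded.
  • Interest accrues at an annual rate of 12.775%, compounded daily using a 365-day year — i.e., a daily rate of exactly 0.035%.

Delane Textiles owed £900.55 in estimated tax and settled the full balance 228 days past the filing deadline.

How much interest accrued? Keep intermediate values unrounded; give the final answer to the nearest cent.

Interest: £900.55 × ((1 + 0.00035)^228 − 1) = £900.55 × 0.08305531… = £74.7955…

£74.80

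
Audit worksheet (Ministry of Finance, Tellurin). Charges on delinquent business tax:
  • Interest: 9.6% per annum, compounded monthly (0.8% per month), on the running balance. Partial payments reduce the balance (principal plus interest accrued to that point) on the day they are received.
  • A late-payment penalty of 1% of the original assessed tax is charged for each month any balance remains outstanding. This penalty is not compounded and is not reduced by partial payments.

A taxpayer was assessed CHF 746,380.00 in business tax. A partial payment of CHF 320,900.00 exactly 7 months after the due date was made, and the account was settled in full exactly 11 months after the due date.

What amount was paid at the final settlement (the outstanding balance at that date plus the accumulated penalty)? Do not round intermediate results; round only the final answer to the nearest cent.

CHF 565,561.89

Balance at month 7: CHF 746,380.0000 × (1 + 0.008)^7 = CHF 789,193.8974…
After CHF 320,900.00 payment: CHF 789,193.8974… − CHF 320,900.00 = CHF 468,293.8974…
Balance at month 11: CHF 468,293.8974… × (1 + 0.008)^4 = CHF 483,460.0879…
Penalty: 11 × 1% × CHF 746,380.00 = CHF 82,101.80
Final settlement = outstanding balance + penalty = CHF 483,460.0879… + CHF 82,101.80 = CHF 565,561.89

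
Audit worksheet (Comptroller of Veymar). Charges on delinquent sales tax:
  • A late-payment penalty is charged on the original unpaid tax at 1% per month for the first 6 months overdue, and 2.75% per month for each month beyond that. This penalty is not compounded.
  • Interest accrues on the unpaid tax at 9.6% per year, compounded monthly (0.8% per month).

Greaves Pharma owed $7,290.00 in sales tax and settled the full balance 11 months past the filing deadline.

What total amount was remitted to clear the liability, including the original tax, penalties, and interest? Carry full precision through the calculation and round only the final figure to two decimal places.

Penalty, months 1–6: 6 × 1% × $7,290.00 = $437.40
Penalty, months 7–11: 5 × 2.75% × $7,290.00 = $1,002.38…
Interest: $7,290.00 × ((1 + 0.008)^11 − 1) = $7,290.00 × 0.0916058… = $667.8066…
Total = $7,290.00 + $1,439.7750 + $667.8066… = $9,397.58

$9,397.58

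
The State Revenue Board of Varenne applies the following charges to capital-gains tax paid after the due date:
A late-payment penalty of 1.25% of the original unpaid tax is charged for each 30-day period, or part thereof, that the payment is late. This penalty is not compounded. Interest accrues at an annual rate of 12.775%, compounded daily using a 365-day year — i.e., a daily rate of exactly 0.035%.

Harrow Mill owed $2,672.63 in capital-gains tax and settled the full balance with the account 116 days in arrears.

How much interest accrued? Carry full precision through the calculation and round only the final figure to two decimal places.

Interest: $2,672.63 × ((1 + 0.00035)^116 − 1) = $2,672.63 × 0.04142805… = $110.7219…

$110.72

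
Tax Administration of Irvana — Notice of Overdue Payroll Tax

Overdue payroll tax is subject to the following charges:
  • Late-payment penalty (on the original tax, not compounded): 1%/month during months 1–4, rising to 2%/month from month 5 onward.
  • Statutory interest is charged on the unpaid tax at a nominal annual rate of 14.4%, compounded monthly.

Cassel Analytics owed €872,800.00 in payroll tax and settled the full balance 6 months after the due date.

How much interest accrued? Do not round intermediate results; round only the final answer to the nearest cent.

Interest (14.4%/yr ÷ 12 = 1.2%/month): €872,800.00 × ((1 + 0.012)^6 − 1) = €64,757.2847…

€64,757.28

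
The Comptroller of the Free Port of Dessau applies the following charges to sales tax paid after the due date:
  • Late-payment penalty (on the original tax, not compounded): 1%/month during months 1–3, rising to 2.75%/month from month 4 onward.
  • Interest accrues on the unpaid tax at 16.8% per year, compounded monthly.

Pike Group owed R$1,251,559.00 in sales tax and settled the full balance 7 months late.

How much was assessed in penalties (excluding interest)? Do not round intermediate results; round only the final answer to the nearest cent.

R$175,218.26

Penalty, months 1–3: 3 × 1% × R$1,251,559.00 = R$37,546.77
Penalty, months 4–7: 4 × 2.75% × R$1,251,559.00 = R$137,671.49
Total penalty = R$37,546.77 + R$137,671.49 = R$175,218.26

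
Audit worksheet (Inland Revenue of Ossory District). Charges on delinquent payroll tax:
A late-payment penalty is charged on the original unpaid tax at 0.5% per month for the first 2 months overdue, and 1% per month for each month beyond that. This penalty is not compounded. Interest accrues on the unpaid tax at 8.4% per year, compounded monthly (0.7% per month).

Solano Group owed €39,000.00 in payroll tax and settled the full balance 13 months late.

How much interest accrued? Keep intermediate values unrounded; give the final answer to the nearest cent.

Interest: €39,000.00 × ((1 + 0.007)^13 − 1) = €39,000.00 × 0.0949218… = €3,701.9516…

€3,701.95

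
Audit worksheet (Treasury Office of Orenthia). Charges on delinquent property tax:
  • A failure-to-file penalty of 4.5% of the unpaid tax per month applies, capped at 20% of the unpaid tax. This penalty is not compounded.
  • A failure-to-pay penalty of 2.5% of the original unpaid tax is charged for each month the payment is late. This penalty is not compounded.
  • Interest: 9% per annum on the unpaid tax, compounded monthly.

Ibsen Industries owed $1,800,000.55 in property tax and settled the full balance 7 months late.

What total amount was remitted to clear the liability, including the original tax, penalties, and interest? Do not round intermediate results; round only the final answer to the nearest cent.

$2,571,653.81

Failure-to-file: 7 × 4.5% × $1,800,000.55 = $567,000.17…, capped at 20% × $1,800,000.55 = $360,000.11
Failure-to-pay penalty = 2.5% × $1,800,000.55 × 7 mo = $315,000.10…
Interest (9%/yr ÷ 12 = 0.75%/month): $1,800,000.55 × ((1 + 0.0075)^7 − 1) = $96,653.0579…
Total = $1,800,000.55 + $675,000.2063… + $96,653.0579… = $2,571,653.81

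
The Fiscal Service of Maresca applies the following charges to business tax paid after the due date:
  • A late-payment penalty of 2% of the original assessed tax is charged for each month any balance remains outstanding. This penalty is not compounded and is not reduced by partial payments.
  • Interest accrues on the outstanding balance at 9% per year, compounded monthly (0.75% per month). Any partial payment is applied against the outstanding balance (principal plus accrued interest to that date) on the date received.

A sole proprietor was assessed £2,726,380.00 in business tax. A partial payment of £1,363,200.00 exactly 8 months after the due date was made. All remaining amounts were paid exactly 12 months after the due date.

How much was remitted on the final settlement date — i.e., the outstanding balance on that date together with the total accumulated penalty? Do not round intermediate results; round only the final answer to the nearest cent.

Balance at month 8: £2,726,380.0000 × (1 + 0.0075)^8 = £2,894,321.8667…
After £1,363,200.00 payment: £2,894,321.8667… − £1,363,200.00 = £1,531,121.8667…
Balance at month 12: £1,531,121.8667… × (1 + 0.0075)^4 = £1,577,574.8650…
Penalty: 12 × 2% × £2,726,380.00 = £654,331.20
Final settlement = outstanding balance + penalty = £1,577,574.8650… + £654,331.20 = £2,231,906.06

£2,231,906.06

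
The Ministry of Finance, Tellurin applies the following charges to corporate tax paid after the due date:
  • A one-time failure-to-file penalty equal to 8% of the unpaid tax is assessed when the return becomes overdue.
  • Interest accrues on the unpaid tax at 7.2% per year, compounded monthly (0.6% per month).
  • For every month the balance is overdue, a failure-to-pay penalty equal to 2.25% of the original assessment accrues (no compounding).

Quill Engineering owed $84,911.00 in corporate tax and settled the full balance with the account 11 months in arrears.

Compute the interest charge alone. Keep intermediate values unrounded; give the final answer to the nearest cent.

Interest: $84,911.00 × ((1 + 0.006)^11 − 1) = $84,911.00 × 0.0680161… = $5,775.3126…

$5,775.31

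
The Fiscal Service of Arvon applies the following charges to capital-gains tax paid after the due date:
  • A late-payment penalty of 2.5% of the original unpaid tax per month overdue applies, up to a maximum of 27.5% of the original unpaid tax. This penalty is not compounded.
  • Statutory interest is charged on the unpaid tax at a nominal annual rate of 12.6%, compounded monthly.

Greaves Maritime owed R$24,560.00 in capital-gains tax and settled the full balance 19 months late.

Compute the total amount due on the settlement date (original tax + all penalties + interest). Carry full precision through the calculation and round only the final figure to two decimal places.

Penalty (uncapped): 19 × 2.5% × R$24,560.00 = R$11,666.00; cap = 27.5% × R$24,560.00 = R$6,754.00 → penalty = R$6,754.00
Interest (12.6%/yr ÷ 12 = 1.05%/month): R$24,560.00 × ((1 + 0.0105)^19 − 1) = R$5,391.4879…
Total = R$24,560.00 + R$6,754.0000 + R$5,391.4879… = R$36,705.49

R$36,705.49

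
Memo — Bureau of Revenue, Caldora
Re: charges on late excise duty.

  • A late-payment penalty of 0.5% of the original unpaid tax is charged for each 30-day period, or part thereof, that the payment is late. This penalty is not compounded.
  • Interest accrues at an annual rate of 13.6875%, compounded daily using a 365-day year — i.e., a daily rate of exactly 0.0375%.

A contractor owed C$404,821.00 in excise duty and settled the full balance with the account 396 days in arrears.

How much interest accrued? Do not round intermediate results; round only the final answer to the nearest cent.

C$64,795.85

Interest: C$404,821.00 × ((1 + 0.000375)^396 − 1) = C$404,821.00 × 0.16006050… = C$64,795.8537…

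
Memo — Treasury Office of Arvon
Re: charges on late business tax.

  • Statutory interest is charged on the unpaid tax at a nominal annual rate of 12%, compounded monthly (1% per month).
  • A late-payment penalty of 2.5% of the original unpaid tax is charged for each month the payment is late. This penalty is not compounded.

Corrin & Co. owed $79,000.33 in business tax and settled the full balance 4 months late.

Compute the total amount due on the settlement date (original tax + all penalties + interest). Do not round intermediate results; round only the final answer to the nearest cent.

$90,108.09

Late-payment penalty = 2.5% × $79,000.33 × 4 mo = $7,900.03…
Interest: $79,000.33 × ((1 + 0.01)^4 − 1) = $79,000.33 × 0.0406040… = $3,207.7302…
Total = $79,000.33 + $7,900.0330 + $3,207.7302… = $90,108.09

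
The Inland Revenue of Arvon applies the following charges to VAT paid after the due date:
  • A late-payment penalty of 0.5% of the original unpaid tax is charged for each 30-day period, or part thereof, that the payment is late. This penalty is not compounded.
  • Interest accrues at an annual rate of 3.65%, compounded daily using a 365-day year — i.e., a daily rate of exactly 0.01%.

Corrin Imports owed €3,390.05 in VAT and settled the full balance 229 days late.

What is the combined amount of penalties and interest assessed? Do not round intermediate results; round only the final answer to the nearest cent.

Penalty periods: ⌈229/30⌉ = 8; penalty = 8 × 0.5% × €3,390.05 = €135.60…
Interest: €3,390.05 × ((1 + 0.0001)^229 − 1) = €3,390.05 × 0.02316305… = €78.5239…
Penalties + interest = €135.6020 + €78.5239… = €214.13

€214.13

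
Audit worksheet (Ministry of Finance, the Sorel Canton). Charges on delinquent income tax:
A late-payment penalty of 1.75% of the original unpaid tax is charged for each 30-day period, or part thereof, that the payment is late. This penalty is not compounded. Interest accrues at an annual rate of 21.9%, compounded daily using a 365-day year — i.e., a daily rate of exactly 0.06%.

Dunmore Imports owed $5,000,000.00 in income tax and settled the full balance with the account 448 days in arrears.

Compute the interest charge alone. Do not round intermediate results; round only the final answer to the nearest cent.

$1,541,439.87

Interest: $5,000,000.00 × ((1 + 0.0006)^448 − 1) = $5,000,000.00 × 0.30828797… = $1,541,439.8689…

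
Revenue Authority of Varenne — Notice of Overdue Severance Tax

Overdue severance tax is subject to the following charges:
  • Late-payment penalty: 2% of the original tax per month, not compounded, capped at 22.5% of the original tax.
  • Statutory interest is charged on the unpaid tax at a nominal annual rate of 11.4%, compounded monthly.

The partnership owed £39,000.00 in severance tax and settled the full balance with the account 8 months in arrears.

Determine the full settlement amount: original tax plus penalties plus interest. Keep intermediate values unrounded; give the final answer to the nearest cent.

£48,304.45

Penalty: 8 × 2% × £39,000.00 = £6,240.00 (below the 22.5% cap of £8,775.00)
Interest (11.4%/yr ÷ 12 = 0.95%/month): £39,000.00 × ((1 + 0.0095)^8 − 1) = £3,064.4479…
Total = £39,000.00 + £6,240.0000 + £3,064.4479… = £48,304.45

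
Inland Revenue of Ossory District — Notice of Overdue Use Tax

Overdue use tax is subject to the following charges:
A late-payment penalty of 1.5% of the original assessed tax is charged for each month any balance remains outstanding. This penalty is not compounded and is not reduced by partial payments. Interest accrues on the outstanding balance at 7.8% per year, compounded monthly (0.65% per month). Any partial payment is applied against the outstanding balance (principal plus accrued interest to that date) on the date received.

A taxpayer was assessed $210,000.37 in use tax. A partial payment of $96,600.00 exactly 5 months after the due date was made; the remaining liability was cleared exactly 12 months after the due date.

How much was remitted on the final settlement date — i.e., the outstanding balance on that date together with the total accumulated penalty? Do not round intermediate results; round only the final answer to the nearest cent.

Balance at month 5: $210,000.3700 × (1 + 0.0065)^5 = $216,914.6858…
After $96,600.00 payment: $216,914.6858… − $96,600.00 = $120,314.6858…
Balance at month 12: $120,314.6858… × (1 + 0.0065)^7 = $125,896.9172…
Penalty: 12 × 1.5% × $210,000.37 = $37,800.07…
Final settlement = outstanding balance + penalty = $125,896.9172… + $37,800.07… = $163,696.98

$163,696.98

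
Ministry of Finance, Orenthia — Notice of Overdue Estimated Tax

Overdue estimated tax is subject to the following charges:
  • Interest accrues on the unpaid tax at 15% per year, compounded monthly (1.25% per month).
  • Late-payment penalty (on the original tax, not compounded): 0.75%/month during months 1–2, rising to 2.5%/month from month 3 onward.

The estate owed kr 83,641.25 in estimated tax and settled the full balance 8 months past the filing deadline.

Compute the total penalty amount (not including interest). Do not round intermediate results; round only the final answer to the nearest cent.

kr 13,800.81

Penalty, months 1–2: 2 × 0.75% × kr 83,641.25 = kr 1,254.62…
Penalty, months 3–8: 6 × 2.5% × kr 83,641.25 = kr 12,546.19…
Total penalty = kr 1,254.62… + kr 12,546.19… = kr 13,800.81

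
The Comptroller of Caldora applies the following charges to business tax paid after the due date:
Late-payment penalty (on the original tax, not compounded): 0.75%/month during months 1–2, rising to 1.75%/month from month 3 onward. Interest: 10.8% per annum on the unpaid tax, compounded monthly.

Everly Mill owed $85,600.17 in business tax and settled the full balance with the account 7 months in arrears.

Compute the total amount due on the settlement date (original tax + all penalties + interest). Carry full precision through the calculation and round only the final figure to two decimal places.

Penalty, months 1–2: 2 × 0.75% × $85,600.17 = $1,284.00…
Penalty, months 3–7: 5 × 1.75% × $85,600.17 = $7,490.01…
Interest (10.8%/yr ÷ 12 = 0.9%/month): $85,600.17 × ((1 + 0.009)^7 − 1) = $5,540.6205…
Total = $85,600.17 + $8,774.0174… + $5,540.6205… = $99,914.81

$99,914.81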